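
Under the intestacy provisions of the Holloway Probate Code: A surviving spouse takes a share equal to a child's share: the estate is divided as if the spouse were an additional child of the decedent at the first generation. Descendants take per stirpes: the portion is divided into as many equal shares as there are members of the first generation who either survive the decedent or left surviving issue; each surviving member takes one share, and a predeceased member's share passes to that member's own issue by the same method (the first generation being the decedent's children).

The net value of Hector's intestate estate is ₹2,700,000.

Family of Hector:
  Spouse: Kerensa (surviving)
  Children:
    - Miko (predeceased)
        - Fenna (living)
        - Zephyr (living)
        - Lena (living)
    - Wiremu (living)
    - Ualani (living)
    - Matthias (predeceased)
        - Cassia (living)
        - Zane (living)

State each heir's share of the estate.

Kerensa: ₹540,000; Fenna: ₹180,000; Zephyr: ₹180,000; Lena: ₹180,000; Wiremu: ₹540,000; Ualani: ₹540,000; Cassia: ₹270,000; Zane: ₹270,000

The spouse counts as an additional share at the children's level, so there are 5 primary shares of ₹540,000. Kerensa takes one such share (₹540,000).
The children's combined portion (₹2,160,000) is divided into 4 shares of ₹540,000: Wiremu and Ualani each take ₹540,000; Miko's ₹540,000 share passes to Miko's issue; Matthias's ₹540,000 share passes to Matthias's issue.
Miko's share (₹540,000) is divided into 3 shares of ₹180,000: Fenna, Zephyr, and Lena each take ₹180,000.
Matthias's share (₹540,000) is divided into 2 shares of ₹270,000: Cassia and Zane each take ₹270,000.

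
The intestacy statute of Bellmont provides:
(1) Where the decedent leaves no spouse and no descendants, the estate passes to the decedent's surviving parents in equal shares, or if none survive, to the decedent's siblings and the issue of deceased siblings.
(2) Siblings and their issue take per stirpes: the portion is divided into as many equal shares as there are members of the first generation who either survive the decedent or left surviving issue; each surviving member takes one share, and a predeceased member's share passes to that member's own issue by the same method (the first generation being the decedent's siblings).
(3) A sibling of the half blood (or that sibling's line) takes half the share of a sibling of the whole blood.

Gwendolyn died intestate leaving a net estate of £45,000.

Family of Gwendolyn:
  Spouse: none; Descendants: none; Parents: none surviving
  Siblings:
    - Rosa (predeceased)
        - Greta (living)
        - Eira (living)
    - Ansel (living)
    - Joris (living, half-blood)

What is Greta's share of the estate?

The entire £45,000 passes to the siblings and their issue.
Counting each half-blood sibling's line as half a unit, there are 5/2 units in £45,000, so one unit is £18,000. Whole-blood lines (Rosa and Ansel) take £18,000 each; half-blood lines (Joris) take £9,000 each.
Rosa's share (£18,000) is divided into 2 shares of £9,000: Greta and Eira each take £9,000.

Greta receives £9,000.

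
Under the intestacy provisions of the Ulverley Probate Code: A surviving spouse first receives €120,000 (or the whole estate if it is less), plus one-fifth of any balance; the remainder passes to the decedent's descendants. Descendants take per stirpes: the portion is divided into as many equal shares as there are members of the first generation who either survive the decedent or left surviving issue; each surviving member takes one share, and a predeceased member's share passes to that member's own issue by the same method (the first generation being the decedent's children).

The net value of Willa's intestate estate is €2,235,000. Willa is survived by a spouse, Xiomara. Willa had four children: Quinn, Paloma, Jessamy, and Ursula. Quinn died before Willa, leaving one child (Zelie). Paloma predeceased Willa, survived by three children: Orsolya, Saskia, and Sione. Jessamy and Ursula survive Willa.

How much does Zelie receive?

Zelie receives €423,000.

Xiomara first takes €120,000, leaving a balance of €2,115,000. Xiomara then takes one-fifth of the balance (€423,000), for a total of €543,000. The remaining €1,692,000 passes to the descendants.
The descendants' portion (€1,692,000) is divided into 4 shares of €423,000: Jessamy and Ursula each take €423,000; Quinn's €423,000 share passes to Quinn's issue; Paloma's €423,000 share passes to Paloma's issue.
Quinn's share (€423,000) passes entirely to Zelie.
Paloma's share (€423,000) is divided into 3 shares of €141,000: Orsolya, Saskia, and Sione each take €141,000.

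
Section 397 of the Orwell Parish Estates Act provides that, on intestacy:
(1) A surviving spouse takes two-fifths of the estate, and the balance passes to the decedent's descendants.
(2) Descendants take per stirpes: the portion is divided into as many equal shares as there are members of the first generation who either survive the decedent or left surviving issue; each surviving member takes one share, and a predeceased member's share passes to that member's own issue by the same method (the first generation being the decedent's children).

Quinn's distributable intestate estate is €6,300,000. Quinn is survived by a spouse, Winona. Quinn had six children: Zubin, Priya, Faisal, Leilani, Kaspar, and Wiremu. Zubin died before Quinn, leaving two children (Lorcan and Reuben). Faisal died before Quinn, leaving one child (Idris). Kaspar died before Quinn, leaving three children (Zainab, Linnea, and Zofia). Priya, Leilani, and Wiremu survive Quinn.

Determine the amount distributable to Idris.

Idris receives €630,000.

Winona takes two-fifths of €6,300,000 = €2,520,000. The remaining €3,780,000 passes to the descendants.
The descendants' portion (€3,780,000) is divided into 6 shares of €630,000: Priya, Leilani, and Wiremu each take €630,000; Zubin's €630,000 share passes to Zubin's issue; Faisal's €630,000 share passes to Faisal's issue; Kaspar's €630,000 share passes to Kaspar's issue.
Zubin's share (€630,000) is divided into 2 shares of €315,000: Lorcan and Reuben each take €315,000.
Faisal's share (€630,000) passes entirely to Idris.
Kaspar's share (€630,000) is divided into 3 shares of €210,000: Zainab, Linnea, and Zofia each take €210,000.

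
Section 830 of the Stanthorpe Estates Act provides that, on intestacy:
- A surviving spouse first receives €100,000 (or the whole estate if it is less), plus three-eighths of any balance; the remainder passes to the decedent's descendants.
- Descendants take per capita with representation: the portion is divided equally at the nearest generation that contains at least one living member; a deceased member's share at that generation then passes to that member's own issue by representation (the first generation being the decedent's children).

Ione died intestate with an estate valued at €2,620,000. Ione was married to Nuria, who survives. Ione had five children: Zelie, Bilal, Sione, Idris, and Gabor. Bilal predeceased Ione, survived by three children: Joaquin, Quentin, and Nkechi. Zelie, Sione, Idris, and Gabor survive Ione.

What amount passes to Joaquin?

Nuria first takes €100,000, leaving a balance of €2,520,000. Nuria then takes three-eighths of the balance (€945,000), for a total of €1,045,000. The remaining €1,575,000 passes to the descendants.
The descendants' portion (€1,575,000) is divided into 5 shares of €315,000: Zelie, Sione, Idris, and Gabor each take €315,000; Bilal's €315,000 share passes to Bilal's issue.
Bilal's share (€315,000) is divided into 3 shares of €105,000: Joaquin, Quentin, and Nkechi each take €105,000.

Joaquin receives €105,000.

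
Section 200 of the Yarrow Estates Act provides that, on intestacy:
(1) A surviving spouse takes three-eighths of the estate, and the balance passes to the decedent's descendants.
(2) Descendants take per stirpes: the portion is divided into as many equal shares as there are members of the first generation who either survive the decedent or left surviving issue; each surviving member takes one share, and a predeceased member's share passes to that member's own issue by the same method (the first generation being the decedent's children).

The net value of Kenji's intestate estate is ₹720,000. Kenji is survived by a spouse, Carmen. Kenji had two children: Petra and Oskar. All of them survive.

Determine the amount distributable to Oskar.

Carmen takes three-eighths of ₹720,000 = ₹270,000. The remaining ₹450,000 passes to the descendants.
The descendants' portion (₹450,000) is divided into 2 shares of ₹225,000: Petra and Oskar each take ₹225,000.

Oskar receives ₹225,000.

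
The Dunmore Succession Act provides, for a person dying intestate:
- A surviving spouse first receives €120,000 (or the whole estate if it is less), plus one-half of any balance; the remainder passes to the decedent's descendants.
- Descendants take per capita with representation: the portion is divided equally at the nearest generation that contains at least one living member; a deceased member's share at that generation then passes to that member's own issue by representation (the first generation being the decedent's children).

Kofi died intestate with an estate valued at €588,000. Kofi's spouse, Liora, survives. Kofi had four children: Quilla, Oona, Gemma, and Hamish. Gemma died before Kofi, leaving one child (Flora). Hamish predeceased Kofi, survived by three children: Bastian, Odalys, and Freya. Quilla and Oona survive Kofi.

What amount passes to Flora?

Flora receives €58,500.

Liora first takes €120,000, leaving a balance of €468,000. Liora then takes one-half of the balance (€234,000), for a total of €354,000. The remaining €234,000 passes to the descendants.
The descendants' portion (€234,000) is divided into 4 shares of €58,500: Quilla and Oona each take €58,500; Gemma's €58,500 share passes to Gemma's issue; Hamish's €58,500 share passes to Hamish's issue.
Gemma's share (€58,500) passes entirely to Flora.
Hamish's share (€58,500) is divided into 3 shares of €19,500: Bastian, Odalys, and Freya each take €19,500.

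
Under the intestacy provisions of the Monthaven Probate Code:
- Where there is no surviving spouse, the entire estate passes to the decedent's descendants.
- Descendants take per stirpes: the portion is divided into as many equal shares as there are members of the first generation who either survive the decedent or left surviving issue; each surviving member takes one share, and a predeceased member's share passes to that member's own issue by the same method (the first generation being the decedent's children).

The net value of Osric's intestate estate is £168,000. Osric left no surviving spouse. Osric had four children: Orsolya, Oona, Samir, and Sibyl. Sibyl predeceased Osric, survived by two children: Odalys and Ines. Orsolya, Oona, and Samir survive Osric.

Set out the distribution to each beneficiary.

Orsolya: £42,000; Oona: £42,000; Samir: £42,000; Odalys: £21,000; Ines: £21,000

The entire £168,000 passes to the descendants.
That amount (£168,000) is divided into 4 shares of £42,000: Orsolya, Oona, and Samir each take £42,000; Sibyl's £42,000 share passes to Sibyl's issue.
Sibyl's share (£42,000) is divided into 2 shares of £21,000: Odalys and Ines each take £21,000.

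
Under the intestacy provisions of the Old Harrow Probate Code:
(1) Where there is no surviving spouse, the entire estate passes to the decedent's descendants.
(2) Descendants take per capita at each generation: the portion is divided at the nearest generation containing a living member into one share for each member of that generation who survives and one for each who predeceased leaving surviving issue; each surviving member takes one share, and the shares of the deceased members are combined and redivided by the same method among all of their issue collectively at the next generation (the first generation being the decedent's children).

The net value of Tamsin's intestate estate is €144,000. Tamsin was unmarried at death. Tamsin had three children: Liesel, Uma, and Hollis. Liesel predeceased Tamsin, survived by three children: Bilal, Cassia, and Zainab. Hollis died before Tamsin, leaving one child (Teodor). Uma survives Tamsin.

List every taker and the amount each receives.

Bilal: €24,000; Cassia: €24,000; Zainab: €24,000; Uma: €48,000; Teodor: €24,000

The entire €144,000 passes to the descendants.
That amount (€144,000) is divided at the children's generation into 3 shares of €48,000. Uma takes €48,000. The 2 shares of the deceased (Liesel and Hollis) are combined into a pool of €96,000.
That pool (€96,000) is divided at the grandchildren's generation equally among Bilal, Cassia, Zainab, and Teodor: €24,000 each.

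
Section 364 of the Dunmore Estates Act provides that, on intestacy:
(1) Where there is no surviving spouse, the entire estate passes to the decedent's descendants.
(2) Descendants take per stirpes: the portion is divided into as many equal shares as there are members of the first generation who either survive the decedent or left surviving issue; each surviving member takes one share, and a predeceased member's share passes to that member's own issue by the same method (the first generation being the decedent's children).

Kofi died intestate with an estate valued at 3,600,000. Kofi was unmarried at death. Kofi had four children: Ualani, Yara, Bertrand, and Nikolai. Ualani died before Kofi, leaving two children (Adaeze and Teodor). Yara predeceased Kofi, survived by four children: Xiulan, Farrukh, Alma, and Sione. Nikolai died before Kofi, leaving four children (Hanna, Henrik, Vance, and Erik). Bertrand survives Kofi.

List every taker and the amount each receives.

Adaeze: 450,000; Teodor: 450,000; Xiulan: 225,000; Farrukh: 225,000; Alma: 225,000; Sione: 225,000; Bertrand: 900,000; Hanna: 225,000; Henrik: 225,000; Vance: 225,000; Erik: 225,000

The entire 3,600,000 passes to the descendants.
That amount (3,600,000) is divided into 4 shares of 900,000: Bertrand takes 900,000; Ualani's 900,000 share passes to Ualani's issue; Yara's 900,000 share passes to Yara's issue; Nikolai's 900,000 share passes to Nikolai's issue.
Ualani's share (900,000) is divided into 2 shares of 450,000: Adaeze and Teodor each take 450,000.
Yara's share (900,000) is divided into 4 shares of 225,000: Xiulan, Farrukh, Alma, and Sione each take 225,000.
Nikolai's share (900,000) is divided into 4 shares of 225,000: Hanna, Henrik, Vance, and Erik each take 225,000.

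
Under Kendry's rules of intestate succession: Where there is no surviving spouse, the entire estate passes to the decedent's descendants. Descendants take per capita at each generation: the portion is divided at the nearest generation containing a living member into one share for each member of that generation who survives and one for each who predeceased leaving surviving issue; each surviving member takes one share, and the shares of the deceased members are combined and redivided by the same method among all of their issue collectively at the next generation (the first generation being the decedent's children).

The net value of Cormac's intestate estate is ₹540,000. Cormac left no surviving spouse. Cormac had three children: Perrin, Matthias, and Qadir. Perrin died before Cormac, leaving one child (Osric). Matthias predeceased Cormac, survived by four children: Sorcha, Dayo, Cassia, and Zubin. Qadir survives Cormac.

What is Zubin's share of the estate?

Zubin receives ₹72,000.

The entire ₹540,000 passes to the descendants.
That amount (₹540,000) is divided at the children's generation into 3 shares of ₹180,000. Qadir takes ₹180,000. The 2 shares of the deceased (Perrin and Matthias) are combined into a pool of ₹360,000.
That pool (₹360,000) is divided at the grandchildren's generation equally among Osric, Sorcha, Dayo, Cassia, and Zubin: ₹72,000 each.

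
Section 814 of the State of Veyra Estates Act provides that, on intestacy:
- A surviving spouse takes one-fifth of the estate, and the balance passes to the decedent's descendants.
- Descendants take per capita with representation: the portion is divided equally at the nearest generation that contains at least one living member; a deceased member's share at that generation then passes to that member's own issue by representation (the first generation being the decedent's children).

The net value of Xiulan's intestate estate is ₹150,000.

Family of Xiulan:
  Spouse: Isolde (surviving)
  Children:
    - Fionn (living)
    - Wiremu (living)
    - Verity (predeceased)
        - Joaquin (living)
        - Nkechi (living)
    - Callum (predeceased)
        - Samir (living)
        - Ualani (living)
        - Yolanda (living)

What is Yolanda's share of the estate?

Isolde takes one-fifth of ₹150,000 = ₹30,000. The remaining ₹120,000 passes to the descendants.
The descendants' portion (₹120,000) is divided into 4 shares of ₹30,000: Fionn and Wiremu each take ₹30,000; Verity's ₹30,000 share passes to Verity's issue; Callum's ₹30,000 share passes to Callum's issue.
Verity's share (₹30,000) is divided into 2 shares of ₹15,000: Joaquin and Nkechi each take ₹15,000.
Callum's share (₹30,000) is divided into 3 shares of ₹10,000: Samir, Ualani, and Yolanda each take ₹10,000.

Yolanda receives ₹10,000.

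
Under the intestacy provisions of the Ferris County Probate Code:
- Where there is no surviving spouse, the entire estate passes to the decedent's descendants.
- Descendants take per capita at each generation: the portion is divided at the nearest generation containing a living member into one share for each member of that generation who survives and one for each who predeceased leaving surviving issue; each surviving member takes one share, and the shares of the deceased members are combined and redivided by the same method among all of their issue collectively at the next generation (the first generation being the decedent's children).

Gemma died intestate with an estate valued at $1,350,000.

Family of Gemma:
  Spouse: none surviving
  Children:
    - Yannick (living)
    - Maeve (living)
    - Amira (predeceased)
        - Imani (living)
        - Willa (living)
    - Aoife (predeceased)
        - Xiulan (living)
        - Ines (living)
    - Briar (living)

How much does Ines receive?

The entire $1,350,000 passes to the descendants.
That amount ($1,350,000) is divided at the children's generation into 5 shares of $270,000. Yannick, Maeve, and Briar each take $270,000. The 2 shares of the deceased (Amira and Aoife) are combined into a pool of $540,000.
That pool ($540,000) is divided at the grandchildren's generation equally among Imani, Willa, Xiulan, and Ines: $135,000 each.

Ines receives $135,000.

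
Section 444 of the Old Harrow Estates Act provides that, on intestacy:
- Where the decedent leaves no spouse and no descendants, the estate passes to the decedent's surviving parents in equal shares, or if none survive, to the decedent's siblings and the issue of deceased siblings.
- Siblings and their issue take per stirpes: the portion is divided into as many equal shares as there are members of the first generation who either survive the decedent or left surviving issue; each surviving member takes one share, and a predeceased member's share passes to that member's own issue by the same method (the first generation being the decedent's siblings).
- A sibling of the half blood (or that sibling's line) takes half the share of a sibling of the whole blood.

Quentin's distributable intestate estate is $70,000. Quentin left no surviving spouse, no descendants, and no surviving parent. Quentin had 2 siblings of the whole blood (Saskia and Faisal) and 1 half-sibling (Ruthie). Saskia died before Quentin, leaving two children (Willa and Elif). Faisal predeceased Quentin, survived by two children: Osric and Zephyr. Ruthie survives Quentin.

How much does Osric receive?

Osric receives $14,000.

The entire $70,000 passes to the siblings and their issue.
Counting each half-blood sibling's line as half a unit, there are 5/2 units in $70,000, so one unit is $28,000. Whole-blood lines (Saskia and Faisal) take $28,000 each; half-blood lines (Ruthie) take $14,000 each.
Saskia's share ($28,000) is divided into 2 shares of $14,000: Willa and Elif each take $14,000.
Faisal's share ($28,000) is divided into 2 shares of $14,000: Osric and Zephyr each take $14,000.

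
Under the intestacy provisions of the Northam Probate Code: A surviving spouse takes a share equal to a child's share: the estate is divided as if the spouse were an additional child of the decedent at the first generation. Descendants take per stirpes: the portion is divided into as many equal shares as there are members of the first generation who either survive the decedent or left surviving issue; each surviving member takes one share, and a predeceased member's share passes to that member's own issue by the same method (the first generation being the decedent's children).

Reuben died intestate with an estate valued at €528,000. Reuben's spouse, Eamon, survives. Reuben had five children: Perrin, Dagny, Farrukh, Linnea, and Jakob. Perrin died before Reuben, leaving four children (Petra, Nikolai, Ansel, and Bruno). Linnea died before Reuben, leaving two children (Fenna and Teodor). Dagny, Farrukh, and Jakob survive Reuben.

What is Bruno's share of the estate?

Bruno receives €22,000.

The spouse counts as an additional share at the children's level, so there are 6 primary shares of €88,000. Eamon takes one such share (€88,000).
The children's combined portion (€440,000) is divided into 5 shares of €88,000: Dagny, Farrukh, and Jakob each take €88,000; Perrin's €88,000 share passes to Perrin's issue; Linnea's €88,000 share passes to Linnea's issue.
Perrin's share (€88,000) is divided into 4 shares of €22,000: Petra, Nikolai, Ansel, and Bruno each take €22,000.
Linnea's share (€88,000) is divided into 2 shares of €44,000: Fenna and Teodor each take €44,000.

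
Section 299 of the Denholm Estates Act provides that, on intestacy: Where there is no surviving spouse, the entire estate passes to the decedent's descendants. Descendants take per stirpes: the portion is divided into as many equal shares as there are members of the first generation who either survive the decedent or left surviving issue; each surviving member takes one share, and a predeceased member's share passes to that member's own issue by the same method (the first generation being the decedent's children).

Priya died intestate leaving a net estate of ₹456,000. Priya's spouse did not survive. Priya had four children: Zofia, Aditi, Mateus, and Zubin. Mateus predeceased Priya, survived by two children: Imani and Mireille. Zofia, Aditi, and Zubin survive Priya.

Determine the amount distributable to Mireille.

The entire ₹456,000 passes to the descendants.
That amount (₹456,000) is divided into 4 shares of ₹114,000: Zofia, Aditi, and Zubin each take ₹114,000; Mateus's ₹114,000 share passes to Mateus's issue.
Mateus's share (₹114,000) is divided into 2 shares of ₹57,000: Imani and Mireille each take ₹57,000.

Mireille receives ₹57,000.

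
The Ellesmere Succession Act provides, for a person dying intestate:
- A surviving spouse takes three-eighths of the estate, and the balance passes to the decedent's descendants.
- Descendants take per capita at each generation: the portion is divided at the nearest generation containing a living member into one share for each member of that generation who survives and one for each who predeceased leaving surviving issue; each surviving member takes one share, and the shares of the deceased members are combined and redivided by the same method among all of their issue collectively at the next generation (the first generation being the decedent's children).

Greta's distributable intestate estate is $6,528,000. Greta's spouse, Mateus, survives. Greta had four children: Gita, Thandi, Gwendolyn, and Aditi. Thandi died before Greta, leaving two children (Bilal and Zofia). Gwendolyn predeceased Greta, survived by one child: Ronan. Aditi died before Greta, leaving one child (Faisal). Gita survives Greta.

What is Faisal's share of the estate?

Faisal receives $765,000.

Mateus takes three-eighths of $6,528,000 = $2,448,000. The remaining $4,080,000 passes to the descendants.
The descendants' portion ($4,080,000) is divided at the children's generation into 4 shares of $1,020,000. Gita takes $1,020,000. The 3 shares of the deceased (Thandi, Gwendolyn, and Aditi) are combined into a pool of $3,060,000.
That pool ($3,060,000) is divided at the grandchildren's generation equally among Bilal, Zofia, Ronan, and Faisal: $765,000 each.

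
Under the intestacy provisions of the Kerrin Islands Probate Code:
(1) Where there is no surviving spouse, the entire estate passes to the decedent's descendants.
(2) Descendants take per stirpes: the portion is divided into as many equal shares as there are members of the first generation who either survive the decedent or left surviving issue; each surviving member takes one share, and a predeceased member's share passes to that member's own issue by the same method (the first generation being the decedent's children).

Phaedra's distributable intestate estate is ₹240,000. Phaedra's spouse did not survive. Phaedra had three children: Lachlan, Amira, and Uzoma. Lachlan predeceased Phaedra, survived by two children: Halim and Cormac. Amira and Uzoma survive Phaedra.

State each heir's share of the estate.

Halim: ₹40,000; Cormac: ₹40,000; Amira: ₹80,000; Uzoma: ₹80,000

The entire ₹240,000 passes to the descendants.
That amount (₹240,000) is divided into 3 shares of ₹80,000: Amira and Uzoma each take ₹80,000; Lachlan's ₹80,000 share passes to Lachlan's issue.
Lachlan's share (₹80,000) is divided into 2 shares of ₹40,000: Halim and Cormac each take ₹40,000.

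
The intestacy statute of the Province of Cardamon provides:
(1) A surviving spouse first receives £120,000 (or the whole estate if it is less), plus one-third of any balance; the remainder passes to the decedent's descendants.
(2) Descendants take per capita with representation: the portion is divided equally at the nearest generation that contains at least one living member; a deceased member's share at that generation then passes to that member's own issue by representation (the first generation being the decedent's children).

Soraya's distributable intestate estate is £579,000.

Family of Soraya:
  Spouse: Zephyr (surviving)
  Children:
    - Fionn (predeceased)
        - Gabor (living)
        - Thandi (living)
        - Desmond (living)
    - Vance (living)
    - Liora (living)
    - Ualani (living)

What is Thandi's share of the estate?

Thandi receives £25,500.

Zephyr first takes £120,000, leaving a balance of £459,000. Zephyr then takes one-third of the balance (£153,000), for a total of £273,000. The remaining £306,000 passes to the descendants.
The descendants' portion (£306,000) is divided into 4 shares of £76,500: Vance, Liora, and Ualani each take £76,500; Fionn's £76,500 share passes to Fionn's issue.
Fionn's share (£76,500) is divided into 3 shares of £25,500: Gabor, Thandi, and Desmond each take £25,500.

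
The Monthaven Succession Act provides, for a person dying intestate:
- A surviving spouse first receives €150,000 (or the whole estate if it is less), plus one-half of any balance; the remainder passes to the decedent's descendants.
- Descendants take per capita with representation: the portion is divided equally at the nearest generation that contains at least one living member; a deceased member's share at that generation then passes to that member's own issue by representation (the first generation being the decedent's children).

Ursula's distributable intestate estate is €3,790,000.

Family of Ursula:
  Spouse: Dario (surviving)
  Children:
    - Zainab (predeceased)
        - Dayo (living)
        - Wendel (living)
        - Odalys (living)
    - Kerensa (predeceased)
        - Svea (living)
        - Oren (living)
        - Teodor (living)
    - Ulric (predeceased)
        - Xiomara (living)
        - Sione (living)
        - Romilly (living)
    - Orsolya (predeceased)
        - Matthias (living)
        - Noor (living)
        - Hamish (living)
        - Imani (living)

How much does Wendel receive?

Dario first takes €150,000, leaving a balance of €3,640,000. Dario then takes one-half of the balance (€1,820,000), for a total of €1,970,000. The remaining €1,820,000 passes to the descendants.
No child survives, so the initial division is made at the grandchildren's generation.
The descendants' portion (€1,820,000) is divided into 13 shares of €140,000: Dayo, Wendel, Odalys, Svea, Oren, Teodor, Xiomara, Sione, Romilly, Matthias, Noor, Hamish, and Imani each take €140,000.

Wendel receives €140,000.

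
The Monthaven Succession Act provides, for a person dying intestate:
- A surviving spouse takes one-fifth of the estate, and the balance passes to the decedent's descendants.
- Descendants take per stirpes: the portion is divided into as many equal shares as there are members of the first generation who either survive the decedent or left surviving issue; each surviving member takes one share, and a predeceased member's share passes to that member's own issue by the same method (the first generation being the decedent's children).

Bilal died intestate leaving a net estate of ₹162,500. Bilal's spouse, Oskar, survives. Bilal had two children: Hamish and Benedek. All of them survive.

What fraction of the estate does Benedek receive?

Oskar takes one-fifth of ₹162,500 = ₹32,500. The remaining ₹130,000 passes to the descendants.
The descendants' portion (₹130,000) is divided into 2 shares of ₹65,000: Hamish and Benedek each take ₹65,000.

Benedek receives 2/5 of the estate.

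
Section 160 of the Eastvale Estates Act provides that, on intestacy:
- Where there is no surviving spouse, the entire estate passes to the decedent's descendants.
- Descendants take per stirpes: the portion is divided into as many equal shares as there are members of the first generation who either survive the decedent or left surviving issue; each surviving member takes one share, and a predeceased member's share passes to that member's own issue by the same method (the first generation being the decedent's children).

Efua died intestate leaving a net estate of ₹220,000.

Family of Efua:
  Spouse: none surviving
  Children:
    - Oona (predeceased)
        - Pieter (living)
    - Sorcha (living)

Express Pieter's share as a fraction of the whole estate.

The entire ₹220,000 passes to the descendants.
That amount (₹220,000) is divided into 2 shares of ₹110,000: Sorcha takes ₹110,000; Oona's ₹110,000 share passes to Oona's issue.
Oona's share (₹110,000) passes entirely to Pieter.

Pieter receives 1/2 of the estate.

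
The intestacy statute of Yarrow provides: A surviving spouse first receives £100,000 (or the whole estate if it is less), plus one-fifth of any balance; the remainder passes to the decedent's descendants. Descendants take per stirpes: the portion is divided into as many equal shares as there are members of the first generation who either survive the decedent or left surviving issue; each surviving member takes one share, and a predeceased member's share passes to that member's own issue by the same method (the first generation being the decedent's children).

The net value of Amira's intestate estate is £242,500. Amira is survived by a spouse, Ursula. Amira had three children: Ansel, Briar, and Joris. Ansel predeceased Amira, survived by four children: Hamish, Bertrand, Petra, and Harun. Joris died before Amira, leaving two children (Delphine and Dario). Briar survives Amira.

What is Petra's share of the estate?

Petra receives £9,500.

Ursula first takes £100,000, leaving a balance of £142,500. Ursula then takes one-fifth of the balance (£28,500), for a total of £128,500. The remaining £114,000 passes to the descendants.
The descendants' portion (£114,000) is divided into 3 shares of £38,000: Briar takes £38,000; Ansel's £38,000 share passes to Ansel's issue; Joris's £38,000 share passes to Joris's issue.
Ansel's share (£38,000) is divided into 4 shares of £9,500: Hamish, Bertrand, Petra, and Harun each take £9,500.
Joris's share (£38,000) is divided into 2 shares of £19,000: Delphine and Dario each take £19,000.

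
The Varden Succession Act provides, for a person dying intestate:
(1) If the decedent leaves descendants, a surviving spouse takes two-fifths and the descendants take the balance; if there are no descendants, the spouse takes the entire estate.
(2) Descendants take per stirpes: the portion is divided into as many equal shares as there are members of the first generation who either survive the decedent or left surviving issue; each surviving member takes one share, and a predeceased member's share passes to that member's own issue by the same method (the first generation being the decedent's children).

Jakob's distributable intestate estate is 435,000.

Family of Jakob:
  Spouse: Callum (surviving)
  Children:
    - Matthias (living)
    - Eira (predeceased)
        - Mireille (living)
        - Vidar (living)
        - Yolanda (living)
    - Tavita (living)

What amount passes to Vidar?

Callum takes two-fifths of 435,000 = 174,000. The remaining 261,000 passes to the descendants.
The descendants' portion (261,000) is divided into 3 shares of 87,000: Matthias and Tavita each take 87,000; Eira's 87,000 share passes to Eira's issue.
Eira's share (87,000) is divided into 3 shares of 29,000: Mireille, Vidar, and Yolanda each take 29,000.

Vidar receives 29,000.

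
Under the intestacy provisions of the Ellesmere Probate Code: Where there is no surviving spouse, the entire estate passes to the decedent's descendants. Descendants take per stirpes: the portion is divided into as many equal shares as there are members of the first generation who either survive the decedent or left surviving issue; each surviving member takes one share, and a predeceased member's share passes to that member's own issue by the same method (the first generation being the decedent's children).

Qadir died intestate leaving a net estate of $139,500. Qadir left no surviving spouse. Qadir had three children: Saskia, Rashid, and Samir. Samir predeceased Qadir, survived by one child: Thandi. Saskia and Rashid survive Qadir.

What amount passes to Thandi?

The entire $139,500 passes to the descendants.
That amount ($139,500) is divided into 3 shares of $46,500: Saskia and Rashid each take $46,500; Samir's $46,500 share passes to Samir's issue.
Samir's share ($46,500) passes entirely to Thandi.

Thandi receives $46,500.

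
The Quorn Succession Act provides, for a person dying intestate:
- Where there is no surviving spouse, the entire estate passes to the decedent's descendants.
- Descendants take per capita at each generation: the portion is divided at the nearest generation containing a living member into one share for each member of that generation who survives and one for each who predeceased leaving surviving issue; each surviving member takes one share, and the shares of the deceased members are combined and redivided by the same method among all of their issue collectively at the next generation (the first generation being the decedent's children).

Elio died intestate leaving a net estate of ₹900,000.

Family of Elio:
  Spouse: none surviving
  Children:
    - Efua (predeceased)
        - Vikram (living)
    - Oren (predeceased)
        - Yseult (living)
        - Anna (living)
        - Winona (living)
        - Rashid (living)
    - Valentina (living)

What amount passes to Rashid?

Rashid receives ₹120,000.

The entire ₹900,000 passes to the descendants.
That amount (₹900,000) is divided at the children's generation into 3 shares of ₹300,000. Valentina takes ₹300,000. The 2 shares of the deceased (Efua and Oren) are combined into a pool of ₹600,000.
That pool (₹600,000) is divided at the grandchildren's generation equally among Vikram, Yseult, Anna, Winona, and Rashid: ₹120,000 each.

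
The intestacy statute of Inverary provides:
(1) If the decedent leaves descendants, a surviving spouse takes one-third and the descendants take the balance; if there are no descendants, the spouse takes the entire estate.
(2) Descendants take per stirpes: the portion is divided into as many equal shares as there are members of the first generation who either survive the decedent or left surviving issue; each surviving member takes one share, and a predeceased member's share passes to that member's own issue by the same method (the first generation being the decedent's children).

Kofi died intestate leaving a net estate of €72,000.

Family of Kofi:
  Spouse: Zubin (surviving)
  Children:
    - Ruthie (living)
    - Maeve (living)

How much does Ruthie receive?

Ruthie receives €24,000.

Zubin takes one-third of €72,000 = €24,000. The remaining €48,000 passes to the descendants.
The descendants' portion (€48,000) is divided into 2 shares of €24,000: Ruthie and Maeve each take €24,000.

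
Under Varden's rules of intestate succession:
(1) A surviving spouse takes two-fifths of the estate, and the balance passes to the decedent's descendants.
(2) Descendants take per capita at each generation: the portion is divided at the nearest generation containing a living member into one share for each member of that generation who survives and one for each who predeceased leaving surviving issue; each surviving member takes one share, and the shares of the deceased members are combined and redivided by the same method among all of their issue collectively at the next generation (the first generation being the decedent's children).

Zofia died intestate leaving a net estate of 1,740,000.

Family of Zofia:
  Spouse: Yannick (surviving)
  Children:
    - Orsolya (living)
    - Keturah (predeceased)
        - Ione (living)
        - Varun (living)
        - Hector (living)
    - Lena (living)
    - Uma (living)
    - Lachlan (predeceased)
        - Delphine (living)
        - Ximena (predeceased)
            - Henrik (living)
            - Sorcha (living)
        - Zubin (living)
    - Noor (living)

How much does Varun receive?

Yannick takes two-fifths of 1,740,000 = 696,000. The remaining 1,044,000 passes to the descendants.
The descendants' portion (1,044,000) is divided at the children's generation into 6 shares of 174,000. Orsolya, Lena, Uma, and Noor each take 174,000. The 2 shares of the deceased (Keturah and Lachlan) are combined into a pool of 348,000.
That pool (348,000) is divided at the grandchildren's generation into 6 shares of 58,000. Ione, Varun, Hector, Delphine, and Zubin each take 58,000. The remaining share for the deceased Ximena (58,000) is carried to the next generation.
That pool (58,000) is divided at the great-grandchildren's generation equally among Henrik and Sorcha: 29,000 each.

Varun receives 58,000.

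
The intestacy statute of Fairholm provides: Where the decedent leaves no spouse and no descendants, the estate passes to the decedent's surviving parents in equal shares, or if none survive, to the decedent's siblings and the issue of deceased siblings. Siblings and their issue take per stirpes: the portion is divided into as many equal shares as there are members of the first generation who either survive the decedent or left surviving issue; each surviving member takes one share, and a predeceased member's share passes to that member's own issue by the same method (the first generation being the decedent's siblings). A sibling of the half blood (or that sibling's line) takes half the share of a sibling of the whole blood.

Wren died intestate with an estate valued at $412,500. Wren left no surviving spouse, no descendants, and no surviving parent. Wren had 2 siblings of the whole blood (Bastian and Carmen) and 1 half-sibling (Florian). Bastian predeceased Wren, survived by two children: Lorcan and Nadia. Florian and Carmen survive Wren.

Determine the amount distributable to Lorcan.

The entire $412,500 passes to the siblings and their issue.
Counting each half-blood sibling's line as half a unit, there are 5/2 units in $412,500, so one unit is $165,000. Whole-blood lines (Bastian and Carmen) take $165,000 each; half-blood lines (Florian) take $82,500 each.
Bastian's share ($165,000) is divided into 2 shares of $82,500: Lorcan and Nadia each take $82,500.

Lorcan receives $82,500.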